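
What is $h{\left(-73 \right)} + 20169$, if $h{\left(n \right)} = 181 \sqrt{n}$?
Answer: $20169 + 181 i \sqrt{73} \approx 20169.0 + 1546.5 i$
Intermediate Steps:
$h{\left(-73 \right)} + 20169 = 181 \sqrt{-73} + 20169 = 181 i \sqrt{73} + 20169 = 20169 + 181 i \sqrt{73}$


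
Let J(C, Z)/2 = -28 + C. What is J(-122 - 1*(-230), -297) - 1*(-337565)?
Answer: 337725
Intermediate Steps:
J(C, Z) = -56 + 2*C (J(C, Z) = 2*(-28 + C) = -56 + 2*C)
J(-122 - 1*(-230), -297) - 1*(-337565) = (-56 + 2*(-122 - 1*(-230))) - 1*(-337565) = (-56 + 2*(-122 + 230)) + 337565 = (-56 + 2*108) + 337565 = (-56 + 216) + 337565 = 160 + 337565 = 337725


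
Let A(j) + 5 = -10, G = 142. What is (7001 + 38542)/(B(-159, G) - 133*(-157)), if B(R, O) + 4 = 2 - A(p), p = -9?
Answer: 45543/20894 ≈ 2.1797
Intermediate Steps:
A(j) = -15 (A(j) = -5 - 10 = -15)
B(R, O) = 13 (B(R, O) = -4 + (2 - 1*(-15)) = -4 + (2 + 15) = -4 + 17 = 13)
(7001 + 38542)/(B(-159, G) - 133*(-157)) = (7001 + 38542)/(13 - 133*(-157)) = 45543/(13 + 20881) = 45543/20894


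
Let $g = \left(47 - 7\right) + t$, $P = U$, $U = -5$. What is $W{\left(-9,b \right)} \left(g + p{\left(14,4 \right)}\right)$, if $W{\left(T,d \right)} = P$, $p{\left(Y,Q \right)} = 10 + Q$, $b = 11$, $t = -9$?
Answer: $-225$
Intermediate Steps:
$P = -5$
$W{\left(T,d \right)} = -5$
$g = 31$ ($g = \left(47 - 7\right) - 9 = 40 - 9 = 31$)
$W{\left(-9,b \right)} \left(g + p{\left(14,4 \right)}\right) = - 5 \left(31 + \left(10 + 4\right)\right) = - 5 \left(31 + 14\right) = \left(-5\right) 45 = -225$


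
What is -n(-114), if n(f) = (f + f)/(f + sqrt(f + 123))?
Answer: -76/37 ≈ -2.0541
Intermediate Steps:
n(f) = 2*f/(f + sqrt(123 + f)) (n(f) = (2*f)/(f + sqrt(123 + f)) = 2*f/(f + sqrt(123 + f)))
-n(-114) = -2*(-114)/(-114 + sqrt(123 - 114)) = -2*(-114)/(-114 + sqrt(9)) = -2*(-114)/(-114 + 3) = -2*(-114)/(-111) = -2*(-114)*(-1)/111 = -1*76/37 = -76/37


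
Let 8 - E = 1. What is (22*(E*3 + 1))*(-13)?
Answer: -6292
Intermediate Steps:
E = 7 (E = 8 - 1*1 = 8 - 1 = 7)
(22*(E*3 + 1))*(-13) = (22*(7*3 + 1))*(-13) = (22*(21 + 1))*(-13) = (22*22)*(-13) = 484*(-13) = -6292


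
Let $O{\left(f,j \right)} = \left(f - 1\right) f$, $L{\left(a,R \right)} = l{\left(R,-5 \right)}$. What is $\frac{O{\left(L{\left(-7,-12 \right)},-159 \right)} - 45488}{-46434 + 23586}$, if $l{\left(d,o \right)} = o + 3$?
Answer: $\frac{22741}{11424} \approx 1.9906$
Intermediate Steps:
$l{\left(d,o \right)} = 3 + o$
$L{\left(a,R \right)} = -2$ ($L{\left(a,R \right)} = 3 - 5 = -2$)
$O{\left(f,j \right)} = f \left(-1 + f\right)$ ($O{\left(f,j \right)} = \left(-1 + f\right) f = f \left(-1 + f\right)$)
$\frac{O{\left(L{\left(-7,-12 \right)},-159 \right)} - 45488}{-46434 + 23586} = \frac{- 2 \left(-1 - 2\right) - 45488}{-46434 + 23586} = \frac{\left(-2\right) \left(-3\right) - 45488}{-22848} = \left(6 - 45488\right) \left(- \frac{1}{22848}\right) = \left(-45482\right) \left(- \frac{1}{22848}\right) = \frac{22741}{11424}$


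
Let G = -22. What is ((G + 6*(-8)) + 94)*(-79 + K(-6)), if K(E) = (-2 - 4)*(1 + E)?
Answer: -1176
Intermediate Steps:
K(E) = -6 - 6*E (K(E) = -6*(1 + E) = -6 - 6*E)
((G + 6*(-8)) + 94)*(-79 + K(-6)) = ((-22 + 6*(-8)) + 94)*(-79 + (-6 - 6*(-6))) = ((-22 - 48) + 94)*(-79 + (-6 + 36)) = (-70 + 94)*(-79 + 30) = 24*(-49) = -1176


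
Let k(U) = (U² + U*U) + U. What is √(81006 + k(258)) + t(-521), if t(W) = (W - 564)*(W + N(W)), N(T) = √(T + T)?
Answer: 565285 + 2*√53598 - 1085*I*√1042 ≈ 5.6575e+5 - 35024.0*I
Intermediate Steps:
N(T) = √2*√T (N(T) = √(2*T) = √2*√T)
t(W) = (-564 + W)*(W + √2*√W) (t(W) = (W - 564)*(W + √2*√W) = (-564 + W)*(W + √2*√W))
k(U) = U + 2*U² (k(U) = (U² + U²) + U = 2*U² + U = U + 2*U²)
√(81006 + k(258)) + t(-521) = √(81006 + 258*(1 + 2*258)) + ((-521)² - 564*(-521) + √2*(-521)^(3/2) - 564*√2*√(-521)) = √(81006 + 258*(1 + 516)) + (271441 + 293844 + √2*(-521*I*√521) - 564*√2*I*√521) = √(81006 + 258*517) + (271441 + 293844 - 521*I*√1042 - 564*I*√1042) = √(81006 + 133386) + (565285 - 1085*I*√1042) = √214392 + (565285 - 1085*I*√1042) = 2*√53598 + (565285 - 1085*I*√1042) = 565285 + 2*√53598 - 1085*I*√1042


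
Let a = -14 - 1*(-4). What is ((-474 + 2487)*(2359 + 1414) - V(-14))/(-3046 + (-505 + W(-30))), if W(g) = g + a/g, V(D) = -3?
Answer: -11392578/5371 ≈ -2121.1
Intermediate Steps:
a = -10 (a = -14 + 4 = -10)
W(g) = g - 10/g
((-474 + 2487)*(2359 + 1414) - V(-14))/(-3046 + (-505 + W(-30))) = ((-474 + 2487)*(2359 + 1414) - 1*(-3))/(-3046 + (-505 + (-30 - 10/(-30)))) = (2013*3773 + 3)/(-3046 + (-505 + (-30 - 10*(-1/30)))) = (7595049 + 3)/(-3046 + (-505 + (-30 + 1/3))) = 7595052/(-3046 + (-505 - 89/3)) = 7595052/(-3046 - 1604/3) = 7595052/(-10742/3) = 7595052*(-3/10742) = -11392578/5371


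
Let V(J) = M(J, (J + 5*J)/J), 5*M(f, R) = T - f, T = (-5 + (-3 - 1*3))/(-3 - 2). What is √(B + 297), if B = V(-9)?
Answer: √7481/5 ≈ 17.299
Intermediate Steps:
T = 11/5 (T = (-5 + (-3 - 3))/(-5) = (-5 - 6)*(-⅕) = -11*(-⅕) = 11/5 ≈ 2.2000)
M(f, R) = 11/25 - f/5 (M(f, R) = (11/5 - f)/5 = 11/25 - f/5)
V(J) = 11/25 - J/5
B = 56/25 (B = 11/25 - ⅕*(-9) = 11/25 + 9/5 = 56/25 ≈ 2.2400)
√(B + 297) = √(56/25 + 297) = √(7481/25) = √7481/5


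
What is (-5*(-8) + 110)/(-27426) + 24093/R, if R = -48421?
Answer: -111339628/221332391 ≈ -0.50304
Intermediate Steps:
(-5*(-8) + 110)/(-27426) + 24093/R = (-5*(-8) + 110)/(-27426) + 24093/(-48421) = (40 + 110)*(-1/27426) + 24093*(-1/48421) = 150*(-1/27426) - 24093/48421 = -25/4571 - 24093/48421 = -111339628/221332391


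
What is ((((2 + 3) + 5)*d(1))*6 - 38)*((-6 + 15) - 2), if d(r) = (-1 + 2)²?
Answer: 154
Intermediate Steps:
d(r) = 1 (d(r) = 1² = 1)
((((2 + 3) + 5)*d(1))*6 - 38)*((-6 + 15) - 2) = ((((2 + 3) + 5)*1)*6 - 38)*((-6 + 15) - 2) = (((5 + 5)*1)*6 - 38)*(9 - 2) = ((10*1)*6 - 38)*7 = (10*6 - 38)*7 = (60 - 38)*7 = 22*7 = 154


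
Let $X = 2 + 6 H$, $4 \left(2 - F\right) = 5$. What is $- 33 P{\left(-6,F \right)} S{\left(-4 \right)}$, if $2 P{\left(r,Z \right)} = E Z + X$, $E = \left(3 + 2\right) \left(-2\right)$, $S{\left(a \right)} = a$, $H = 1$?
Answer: $33$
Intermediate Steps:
$F = \frac{3}{4}$ ($F = 2 - \frac{5}{4} = \frac{3}{4} \approx 0.75$)
$E = -10$ ($E = 5 \left(-2\right) = -10$)
$X = 8$ ($X = 2 + 6 \cdot 1 = 2 + 6 = 8$)
$P{\left(r,Z \right)} = 4 - 5 Z$ ($P{\left(r,Z \right)} = \frac{- 10 Z + 8}{2} = \frac{8 - 10 Z}{2} = 4 - 5 Z$)
$- 33 P{\left(-6,F \right)} S{\left(-4 \right)} = - 33 \left(4 - \frac{15}{4}\right) \left(-4\right) = \left(-33\right) \frac{1}{4} \left(-4\right) = \left(- \frac{33}{4}\right) \left(-4\right) = 33$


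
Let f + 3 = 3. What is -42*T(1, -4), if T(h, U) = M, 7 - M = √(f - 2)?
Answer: -294 + 42*I*√2 ≈ -294.0 + 59.397*I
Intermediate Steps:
f = 0 (f = -3 + 3 = 0)
M = 7 - I*√2 (M = 7 - √(0 - 2) = 7 - √(-2) = 7 - I*√2 ≈ 7.0 - 1.4142*I)
T(h, U) = 7 - I*√2
-42*T(1, -4) = -42*(7 - I*√2) = -294 + 42*I*√2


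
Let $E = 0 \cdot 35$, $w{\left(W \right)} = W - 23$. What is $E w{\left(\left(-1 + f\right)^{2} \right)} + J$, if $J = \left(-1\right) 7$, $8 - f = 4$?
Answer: $-7$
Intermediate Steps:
$f = 4$ ($f = 8 - 4 = 4$)
$J = -7$
$w{\left(W \right)} = -23 + W$
$E = 0$
$E w{\left(\left(-1 + f\right)^{2} \right)} + J = 0 \left(-23 + \left(-1 + 4\right)^{2}\right) - 7 = 0 \left(-23 + 3^{2}\right) - 7 = 0 \left(-23 + 9\right) - 7 = 0 \left(-14\right) - 7 = 0 - 7 = -7$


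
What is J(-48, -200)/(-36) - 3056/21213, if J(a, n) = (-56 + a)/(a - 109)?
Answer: -180358/1110147 ≈ -0.16246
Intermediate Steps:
J(a, n) = (-56 + a)/(-109 + a)
J(-48, -200)/(-36) - 3056/21213 = ((-56 - 48)/(-109 - 48))/(-36) - 3056/21213 = (-104/(-157))*(-1/36) - 3056*1/21213 = -1/157*(-104)*(-1/36) - 3056/21213 = (104/157)*(-1/36) - 3056/21213 = -26/1413 - 3056/21213 = -180358/1110147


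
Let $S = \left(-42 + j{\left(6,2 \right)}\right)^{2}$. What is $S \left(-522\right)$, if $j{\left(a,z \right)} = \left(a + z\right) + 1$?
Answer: $-568458$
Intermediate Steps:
$j{\left(a,z \right)} = 1 + a + z$
$S = 1089$ ($S = \left(-42 + \left(1 + 6 + 2\right)\right)^{2} = \left(-42 + 9\right)^{2} = \left(-33\right)^{2} = 1089$)
$S \left(-522\right) = 1089 \left(-522\right) = -568458$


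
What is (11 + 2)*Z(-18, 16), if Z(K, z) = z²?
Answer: 3328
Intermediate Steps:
(11 + 2)*Z(-18, 16) = (11 + 2)*16² = 13*256 = 3328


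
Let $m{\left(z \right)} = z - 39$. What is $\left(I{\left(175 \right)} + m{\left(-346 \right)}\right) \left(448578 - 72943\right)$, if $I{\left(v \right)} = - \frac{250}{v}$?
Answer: $- \frac{1016092675}{7} \approx -1.4516 \cdot 10^{8}$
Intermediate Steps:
$m{\left(z \right)} = -39 + z$ ($m{\left(z \right)} = z - 39 = -39 + z$)
$\left(I{\left(175 \right)} + m{\left(-346 \right)}\right) \left(448578 - 72943\right) = \left(- \frac{250}{175} - 385\right) \left(448578 - 72943\right) = \left(\left(-250\right) \frac{1}{175} - 385\right) 375635 = \left(- \frac{10}{7} - 385\right) 375635 = \left(- \frac{2705}{7}\right) 375635 = - \frac{1016092675}{7}$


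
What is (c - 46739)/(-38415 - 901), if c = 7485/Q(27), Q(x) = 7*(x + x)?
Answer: 5886619/4953816 ≈ 1.1883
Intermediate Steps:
Q(x) = 14*x (Q(x) = 7*(2*x) = 14*x)
c = 2495/126 (c = 7485/((14*27)) = 7485/378 = 7485*(1/378) = 2495/126 ≈ 19.802)
(c - 46739)/(-38415 - 901) = (2495/126 - 46739)/(-38415 - 901) = -5886619/126/(-39316) = -5886619/126*(-1/39316) = 5886619/4953816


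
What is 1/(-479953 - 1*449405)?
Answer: -1/929358 ≈ -1.0760e-6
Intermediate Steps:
1/(-479953 - 1*449405) = 1/(-479953 - 449405) = 1/(-929358) = -1/929358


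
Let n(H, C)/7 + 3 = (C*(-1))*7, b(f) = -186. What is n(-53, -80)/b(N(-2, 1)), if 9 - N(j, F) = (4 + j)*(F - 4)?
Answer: -3899/186 ≈ -20.962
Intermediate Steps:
N(j, F) = 9 - (-4 + F)*(4 + j) (N(j, F) = 9 - (4 + j)*(F - 4) = 9 - (4 + j)*(-4 + F) = 9 - (-4 + F)*(4 + j))
n(H, C) = -21 - 49*C (n(H, C) = -21 + 7*((C*(-1))*7) = -21 + 7*(-C*7) = -21 + 7*(-7*C) = -21 - 49*C)
n(-53, -80)/b(N(-2, 1)) = (-21 - 49*(-80))/(-186) = (-21 + 3920)*(-1/186) = 3899*(-1/186) = -3899/186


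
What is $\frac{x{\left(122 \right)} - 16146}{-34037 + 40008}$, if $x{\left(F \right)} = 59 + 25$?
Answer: $- \frac{16062}{5971} \approx -2.69$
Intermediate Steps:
$x{\left(F \right)} = 84$
$\frac{x{\left(122 \right)} - 16146}{-34037 + 40008} = \frac{84 - 16146}{-34037 + 40008} = \frac{84 - 16146}{5971} = \left(-16062\right) \frac{1}{5971} = - \frac{16062}{5971}$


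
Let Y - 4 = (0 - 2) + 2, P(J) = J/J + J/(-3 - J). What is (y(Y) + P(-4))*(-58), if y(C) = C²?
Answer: -754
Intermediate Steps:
P(J) = 1 + J/(-3 - J)
Y = 4 (Y = 4 + ((0 - 2) + 2) = 4 + (-2 + 2) = 4 + 0 = 4)
(y(Y) + P(-4))*(-58) = (4² + 3/(3 - 4))*(-58) = (16 + 3/(-1))*(-58) = (16 + 3*(-1))*(-58) = (16 - 3)*(-58) = 13*(-58) = -754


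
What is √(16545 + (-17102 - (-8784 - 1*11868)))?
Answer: √20095 ≈ 141.76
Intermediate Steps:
√(16545 + (-17102 - (-8784 - 1*11868))) = √(16545 + (-17102 - (-8784 - 11868))) = √(16545 + (-17102 - 1*(-20652))) = √(16545 + (-17102 + 20652)) = √(16545 + 3550) = √20095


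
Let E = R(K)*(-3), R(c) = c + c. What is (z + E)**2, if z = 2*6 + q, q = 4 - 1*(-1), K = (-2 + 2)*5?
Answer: 289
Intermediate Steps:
K = 0 (K = 0*5 = 0)
q = 5 (q = 4 + 1 = 5)
z = 17 (z = 2*6 + 5 = 12 + 5 = 17)
R(c) = 2*c
E = 0 (E = (2*0)*(-3) = 0*(-3) = 0)
(z + E)**2 = (17 + 0)**2 = 17**2 = 289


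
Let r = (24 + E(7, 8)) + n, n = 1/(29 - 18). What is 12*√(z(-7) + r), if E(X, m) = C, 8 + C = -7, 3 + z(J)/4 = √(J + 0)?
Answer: 24*√(-88 + 121*I*√7)/11 ≈ 24.099 + 31.618*I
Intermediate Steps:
n = 1/11 ≈ 0.090909
z(J) = -12 + 4*√J (z(J) = -12 + 4*√(J + 0) = -12 + 4*√J)
C = -15 (C = -8 - 7 = -15)
E(X, m) = -15
r = 100/11 (r = (24 - 15) + 1/11 = 9 + 1/11 = 100/11 ≈ 9.0909)
12*√(z(-7) + r) = 12*√((-12 + 4*√(-7)) + 100/11) = 12*√((-12 + 4*(I*√7)) + 100/11) = 12*√((-12 + 4*I*√7) + 100/11) = 12*√(-32/11 + 4*I*√7)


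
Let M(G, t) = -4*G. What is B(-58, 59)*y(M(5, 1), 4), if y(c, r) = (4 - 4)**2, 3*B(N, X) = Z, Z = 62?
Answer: 0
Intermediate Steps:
B(N, X) = 62/3 (B(N, X) = (1/3)*62 = 62/3)
y(c, r) = 0 (y(c, r) = 0**2 = 0)
B(-58, 59)*y(M(5, 1), 4) = (62/3)*0 = 0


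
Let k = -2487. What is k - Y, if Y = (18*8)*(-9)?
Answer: -1191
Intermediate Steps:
Y = -1296 (Y = 144*(-9) = -1296)
k - Y = -2487 - 1*(-1296) = -2487 + 1296 = -1191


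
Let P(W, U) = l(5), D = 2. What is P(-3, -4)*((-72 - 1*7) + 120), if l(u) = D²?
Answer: 164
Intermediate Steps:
l(u) = 4 (l(u) = 2² = 4)
P(W, U) = 4
P(-3, -4)*((-72 - 1*7) + 120) = 4*((-72 - 1*7) + 120) = 4*((-72 - 7) + 120) = 4*(-79 + 120) = 4*41 = 164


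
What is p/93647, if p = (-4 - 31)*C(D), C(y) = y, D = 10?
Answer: -350/93647 ≈ -0.0037374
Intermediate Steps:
p = -350 (p = (-4 - 31)*10 = -35*10 = -350)
p/93647 = -350/93647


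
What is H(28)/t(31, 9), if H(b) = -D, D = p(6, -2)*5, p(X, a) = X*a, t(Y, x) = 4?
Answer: 15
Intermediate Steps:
D = -60 (D = (6*(-2))*5 = -12*5 = -60)
H(b) = 60 (H(b) = -1*(-60) = 60)
H(28)/t(31, 9) = 60/4 = 60*(¼) = 15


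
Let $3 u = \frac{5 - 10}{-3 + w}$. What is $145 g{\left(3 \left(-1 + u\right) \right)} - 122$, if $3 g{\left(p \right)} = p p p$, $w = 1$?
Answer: $- \frac{3073}{24} \approx -128.04$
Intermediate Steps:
$u = \frac{5}{6}$ ($u = \frac{\left(5 - 10\right) \frac{1}{-3 + 1}}{3} = \frac{\left(5 - 10\right) \frac{1}{-2}}{3} = \frac{\left(-5\right) \left(- \frac{1}{2}\right)}{3} = \frac{1}{3} \cdot \frac{5}{2} = \frac{5}{6} \approx 0.83333$)
$g{\left(p \right)} = \frac{p^{3}}{3}$ ($g{\left(p \right)} = \frac{p p p}{3} = \frac{p^{2} p}{3} = \frac{p^{3}}{3}$)
$145 g{\left(3 \left(-1 + u\right) \right)} - 122 = 145 \frac{\left(3 \left(-1 + \frac{5}{6}\right)\right)^{3}}{3} - 122 = 145 \frac{\left(3 \left(- \frac{1}{6}\right)\right)^{3}}{3} - 122 = 145 \frac{\left(- \frac{1}{2}\right)^{3}}{3} - 122 = 145 \cdot \frac{1}{3} \left(- \frac{1}{8}\right) - 122 = 145 \left(- \frac{1}{24}\right) - 122 = - \frac{145}{24} - 122 = - \frac{3073}{24}$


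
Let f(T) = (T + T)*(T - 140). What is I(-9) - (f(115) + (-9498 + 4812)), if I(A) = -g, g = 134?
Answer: 10302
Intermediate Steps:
f(T) = 2*T*(-140 + T) (f(T) = (2*T)*(-140 + T) = 2*T*(-140 + T))
I(A) = -134 (I(A) = -1*134 = -134)
I(-9) - (f(115) + (-9498 + 4812)) = -134 - (2*115*(-140 + 115) + (-9498 + 4812)) = -134 - (2*115*(-25) - 4686) = -134 - (-5750 - 4686) = -134 - 1*(-10436) = -134 + 10436 = 10302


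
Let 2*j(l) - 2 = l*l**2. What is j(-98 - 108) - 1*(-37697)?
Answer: -4333210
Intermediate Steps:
j(l) = 1 + l**3/2 (j(l) = 1 + (l*l**2)/2 = 1 + l**3/2)
j(-98 - 108) - 1*(-37697) = (1 + (-98 - 108)**3/2) - 1*(-37697) = (1 + (1/2)*(-206)**3) + 37697 = (1 + (1/2)*(-8741816)) + 37697 = (1 - 4370908) + 37697 = -4370907 + 37697 = -4333210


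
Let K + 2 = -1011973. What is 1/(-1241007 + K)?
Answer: -1/2252982 ≈ -4.4386e-7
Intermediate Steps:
K = -1011975 (K = -2 - 1011973 = -1011975)
1/(-1241007 + K) = 1/(-1241007 - 1011975) = 1/(-2252982) = -1/2252982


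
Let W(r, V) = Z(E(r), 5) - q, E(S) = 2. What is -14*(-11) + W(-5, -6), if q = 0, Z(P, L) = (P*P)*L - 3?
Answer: 171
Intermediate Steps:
Z(P, L) = -3 + L*P**2 (Z(P, L) = P**2*L - 3 = L*P**2 - 3 = -3 + L*P**2)
W(r, V) = 17 (W(r, V) = (-3 + 5*2**2) - 1*0 = (-3 + 5*4) + 0 = (-3 + 20) + 0 = 17 + 0 = 17)
-14*(-11) + W(-5, -6) = -14*(-11) + 17 = 154 + 17 = 171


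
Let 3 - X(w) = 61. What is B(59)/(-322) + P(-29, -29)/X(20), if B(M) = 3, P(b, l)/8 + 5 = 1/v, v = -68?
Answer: 108323/158746 ≈ 0.68237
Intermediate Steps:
X(w) = -58 (X(w) = 3 - 1*61 = 3 - 61 = -58)
P(b, l) = -682/17 (P(b, l) = -40 + 8/(-68) = -40 + 8*(-1/68) = -40 - 2/17 = -682/17)
B(59)/(-322) + P(-29, -29)/X(20) = 3/(-322) - 682/17/(-58) = 3*(-1/322) - 682/17*(-1/58) = -3/322 + 341/493 = 108323/158746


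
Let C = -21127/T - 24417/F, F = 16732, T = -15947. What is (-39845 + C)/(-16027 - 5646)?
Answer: 287342868495/156294666116 ≈ 1.8385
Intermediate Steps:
C = -969755/7211492 (C = -21127/(-15947) - 24417/16732 = -21127*(-1/15947) - 24417*1/16732 = 571/431 - 24417/16732 = -969755/7211492 ≈ -0.13447)
(-39845 + C)/(-16027 - 5646) = (-39845 - 969755/7211492)/(-16027 - 5646) = -287342868495/7211492/(-21673) = -287342868495/7211492*(-1/21673) = 287342868495/156294666116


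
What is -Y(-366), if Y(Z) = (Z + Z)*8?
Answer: 5856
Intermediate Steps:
Y(Z) = 16*Z (Y(Z) = (2*Z)*8 = 16*Z)
-Y(-366) = -16*(-366) = -1*(-5856) = 5856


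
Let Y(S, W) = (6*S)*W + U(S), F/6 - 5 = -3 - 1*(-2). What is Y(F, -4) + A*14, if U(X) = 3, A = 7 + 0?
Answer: -475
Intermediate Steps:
A = 7
F = 24 (F = 30 + 6*(-3 - 1*(-2)) = 30 + 6*(-3 + 2) = 30 + 6*(-1) = 30 - 6 = 24)
Y(S, W) = 3 + 6*S*W (Y(S, W) = (6*S)*W + 3 = 6*S*W + 3 = 3 + 6*S*W)
Y(F, -4) + A*14 = (3 + 6*24*(-4)) + 7*14 = (3 - 576) + 98 = -573 + 98 = -475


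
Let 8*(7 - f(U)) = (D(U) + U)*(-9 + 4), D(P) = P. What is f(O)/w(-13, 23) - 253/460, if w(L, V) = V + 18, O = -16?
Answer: -711/820 ≈ -0.86707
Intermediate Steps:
w(L, V) = 18 + V
f(U) = 7 + 5*U/4 (f(U) = 7 - (U + U)*(-9 + 4)/8 = 7 - 2*U*(-5)/8 = 7 - (-5)*U/4 = 7 + 5*U/4)
f(O)/w(-13, 23) - 253/460 = (7 + (5/4)*(-16))/(18 + 23) - 253/460 = (7 - 20)/41 - 253*1/460 = -13*1/41 - 11/20 = -13/41 - 11/20 = -711/820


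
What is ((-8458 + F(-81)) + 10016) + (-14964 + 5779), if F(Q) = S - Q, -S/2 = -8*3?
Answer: -7498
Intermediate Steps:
S = 48 (S = -(-16)*3 = -2*(-24) = 48)
F(Q) = 48 - Q
((-8458 + F(-81)) + 10016) + (-14964 + 5779) = ((-8458 + (48 - 1*(-81))) + 10016) + (-14964 + 5779) = ((-8458 + (48 + 81)) + 10016) - 9185 = ((-8458 + 129) + 10016) - 9185 = (-8329 + 10016) - 9185 = 1687 - 9185 = -7498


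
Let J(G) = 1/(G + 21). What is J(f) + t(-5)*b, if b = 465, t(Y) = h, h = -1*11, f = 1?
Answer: -112529/22 ≈ -5115.0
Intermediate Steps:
J(G) = 1/(21 + G)
h = -11
t(Y) = -11
J(f) + t(-5)*b = 1/(21 + 1) - 11*465 = 1/22 - 5115 = -112529/22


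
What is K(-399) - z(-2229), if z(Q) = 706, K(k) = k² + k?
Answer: 158096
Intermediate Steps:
K(k) = k + k²
K(-399) - z(-2229) = -399*(1 - 399) - 1*706 = -399*(-398) - 706 = 158802 - 706 = 158096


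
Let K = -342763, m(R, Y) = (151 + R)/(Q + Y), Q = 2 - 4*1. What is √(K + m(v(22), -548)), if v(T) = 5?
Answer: I*√1036858933/55 ≈ 585.46*I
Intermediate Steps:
Q = -2 (Q = 2 - 4 = -2)
m(R, Y) = (151 + R)/(-2 + Y)
√(K + m(v(22), -548)) = √(-342763 + (151 + 5)/(-2 - 548)) = √(-342763 + 156/(-550)) = √(-342763 - 1/550*156) = √(-342763 - 78/275) = √(-94259903/275) = I*√1036858933/55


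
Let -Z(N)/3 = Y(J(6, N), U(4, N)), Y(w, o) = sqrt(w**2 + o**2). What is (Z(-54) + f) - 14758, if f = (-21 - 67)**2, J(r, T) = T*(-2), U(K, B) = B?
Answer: -7014 - 162*sqrt(5) ≈ -7376.2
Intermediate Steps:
J(r, T) = -2*T
Y(w, o) = sqrt(o**2 + w**2)
Z(N) = -3*sqrt(5)*sqrt(N**2) (Z(N) = -3*sqrt(N**2 + (-2*N)**2) = -3*sqrt(N**2 + 4*N**2) = -3*sqrt(5)*sqrt(N**2))
f = 7744 (f = (-88)**2 = 7744)
(Z(-54) + f) - 14758 = (-3*sqrt(5)*sqrt((-54)**2) + 7744) - 14758 = (-3*sqrt(5)*sqrt(2916) + 7744) - 14758 = (-3*sqrt(5)*54 + 7744) - 14758 = (-162*sqrt(5) + 7744) - 14758 = (7744 - 162*sqrt(5)) - 14758 = -7014 - 162*sqrt(5)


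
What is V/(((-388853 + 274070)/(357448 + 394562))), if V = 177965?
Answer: -44610486550/38261 ≈ -1.1660e+6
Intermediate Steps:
V/(((-388853 + 274070)/(357448 + 394562))) = 177965/(((-388853 + 274070)/(357448 + 394562))) = 177965/((-114783/752010)) = 177965/((-114783*1/752010)) = 177965/(-38261/250670) = 177965*(-250670/38261) = -44610486550/38261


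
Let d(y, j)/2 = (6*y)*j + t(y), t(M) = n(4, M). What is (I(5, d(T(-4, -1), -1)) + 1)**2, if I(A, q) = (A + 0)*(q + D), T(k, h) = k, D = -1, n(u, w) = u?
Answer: 76176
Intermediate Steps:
t(M) = 4
d(y, j) = 8 + 12*j*y (d(y, j) = 2*((6*y)*j + 4) = 2*(6*j*y + 4) = 2*(4 + 6*j*y) = 8 + 12*j*y)
I(A, q) = A*(-1 + q) (I(A, q) = (A + 0)*(q - 1) = A*(-1 + q))
(I(5, d(T(-4, -1), -1)) + 1)**2 = (5*(-1 + (8 + 12*(-1)*(-4))) + 1)**2 = (5*(-1 + (8 + 48)) + 1)**2 = (5*(-1 + 56) + 1)**2 = (5*55 + 1)**2 = (275 + 1)**2 = 276**2 = 76176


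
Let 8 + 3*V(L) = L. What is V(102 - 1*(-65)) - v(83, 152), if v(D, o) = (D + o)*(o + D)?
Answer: -55172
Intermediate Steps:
V(L) = -8/3 + L/3
v(D, o) = (D + o)² (v(D, o) = (D + o)*(D + o) = (D + o)²)
V(102 - 1*(-65)) - v(83, 152) = (-8/3 + (102 - 1*(-65))/3) - (83 + 152)² = (-8/3 + (102 + 65)/3) - 1*235² = (-8/3 + (⅓)*167) - 1*55225 = (-8/3 + 167/3) - 55225 = 53 - 55225 = -55172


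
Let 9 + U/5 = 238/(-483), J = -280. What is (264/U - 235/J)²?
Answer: 750252201241/33635560000 ≈ 22.305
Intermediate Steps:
U = -3275/69 (U = -45 + 5*(238/(-483)) = -45 + 5*(238*(-1/483)) = -45 + 5*(-34/69) = -45 - 170/69 = -3275/69 ≈ -47.464)
(264/U - 235/J)² = (264/(-3275/69) - 235/(-280))² = (264*(-69/3275) - 235*(-1/280))² = (-18216/3275 + 47/56)² = (-866171/183400)² = 750252201241/33635560000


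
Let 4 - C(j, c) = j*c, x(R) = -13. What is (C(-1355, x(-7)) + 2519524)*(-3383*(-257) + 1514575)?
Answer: 5964575603478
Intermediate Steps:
C(j, c) = 4 - c*j (C(j, c) = 4 - j*c = 4 - c*j)
(C(-1355, x(-7)) + 2519524)*(-3383*(-257) + 1514575) = ((4 - 1*(-13)*(-1355)) + 2519524)*(-3383*(-257) + 1514575) = ((4 - 17615) + 2519524)*(869431 + 1514575) = (-17611 + 2519524)*2384006 = 2501913*2384006 = 5964575603478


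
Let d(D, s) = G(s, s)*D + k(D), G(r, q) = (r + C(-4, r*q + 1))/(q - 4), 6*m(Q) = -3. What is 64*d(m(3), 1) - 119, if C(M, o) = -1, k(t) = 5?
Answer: 201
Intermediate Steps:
m(Q) = -½ (m(Q) = (⅙)*(-3) = -½)
G(r, q) = (-1 + r)/(-4 + q) (G(r, q) = (r - 1)/(q - 4) = (-1 + r)/(-4 + q))
d(D, s) = 5 + D*(-1 + s)/(-4 + s) (d(D, s) = ((-1 + s)/(-4 + s))*D + 5 = D*(-1 + s)/(-4 + s) + 5 = 5 + D*(-1 + s)/(-4 + s))
64*d(m(3), 1) - 119 = 64*((-20 + 5*1 - (-1 + 1)/2)/(-4 + 1)) - 119 = 64*((-20 + 5 - ½*0)/(-3)) - 119 = 64*(-(-20 + 5 + 0)/3) - 119 = 64*(-⅓*(-15)) - 119 = 64*5 - 119 = 320 - 119 = 201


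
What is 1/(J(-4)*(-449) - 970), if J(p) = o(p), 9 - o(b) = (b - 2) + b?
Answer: -1/9501 ≈ -0.00010525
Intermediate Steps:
o(b) = 11 - 2*b (o(b) = 9 - ((b - 2) + b) = 9 - ((-2 + b) + b) = 9 - (-2 + 2*b) = 9 + (2 - 2*b) = 11 - 2*b)
J(p) = 11 - 2*p
1/(J(-4)*(-449) - 970) = 1/((11 - 2*(-4))*(-449) - 970) = 1/((11 + 8)*(-449) - 970) = 1/(19*(-449) - 970) = 1/(-8531 - 970) = 1/(-9501) = -1/9501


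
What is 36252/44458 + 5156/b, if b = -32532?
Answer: 118765577/180788457 ≈ 0.65693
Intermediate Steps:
36252/44458 + 5156/b = 36252/44458 + 5156/(-32532) = 36252*(1/44458) + 5156*(-1/32532) = 18126/22229 - 1289/8133 = 118765577/180788457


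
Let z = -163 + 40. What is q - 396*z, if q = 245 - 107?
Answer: 48846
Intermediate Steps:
q = 138
z = -123
q - 396*z = 138 - 396*(-123) = 138 + 48708 = 48846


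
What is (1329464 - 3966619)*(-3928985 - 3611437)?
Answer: 19885261579410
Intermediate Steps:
(1329464 - 3966619)*(-3928985 - 3611437) = -2637155*(-7540422) = 19885261579410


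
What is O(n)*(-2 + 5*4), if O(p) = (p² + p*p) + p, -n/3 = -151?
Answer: 7395678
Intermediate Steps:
n = 453 (n = -3*(-151) = 453)
O(p) = p + 2*p² (O(p) = (p² + p²) + p = 2*p² + p = p + 2*p²)
O(n)*(-2 + 5*4) = (453*(1 + 2*453))*(-2 + 5*4) = (453*(1 + 906))*(-2 + 20) = (453*907)*18 = 410871*18 = 7395678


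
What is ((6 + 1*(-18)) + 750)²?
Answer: 544644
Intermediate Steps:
((6 + 1*(-18)) + 750)² = ((6 - 18) + 750)² = (-12 + 750)² = 738² = 544644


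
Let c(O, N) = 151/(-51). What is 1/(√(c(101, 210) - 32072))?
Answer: -I*√83426973/1635823 ≈ -0.0055836*I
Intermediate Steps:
c(O, N) = -151/51 (c(O, N) = 151*(-1/51) = -151/51)
1/(√(c(101, 210) - 32072)) = 1/(√(-151/51 - 32072)) = 1/(√(-1635823/51)) = 1/(I*√83426973/51) = -I*√83426973/1635823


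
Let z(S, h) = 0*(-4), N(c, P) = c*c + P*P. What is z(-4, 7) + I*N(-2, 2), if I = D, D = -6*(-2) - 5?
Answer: 56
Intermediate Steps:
N(c, P) = P² + c² (N(c, P) = c² + P² = P² + c²)
z(S, h) = 0
D = 7 (D = 12 - 5 = 7)
I = 7
z(-4, 7) + I*N(-2, 2) = 0 + 7*(2² + (-2)²) = 0 + 7*(4 + 4) = 0 + 7*8 = 0 + 56 = 56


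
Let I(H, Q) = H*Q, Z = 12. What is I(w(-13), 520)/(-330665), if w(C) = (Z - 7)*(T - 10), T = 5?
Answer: 2600/66133 ≈ 0.039315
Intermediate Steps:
w(C) = -25 (w(C) = (12 - 7)*(5 - 10) = 5*(-5) = -25)
I(w(-13), 520)/(-330665) = -25*520/(-330665) = -13000*(-1/330665) = 2600/66133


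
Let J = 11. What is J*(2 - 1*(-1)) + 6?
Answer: 39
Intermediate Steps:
J*(2 - 1*(-1)) + 6 = 11*(2 - 1*(-1)) + 6 = 11*(2 + 1) + 6 = 11*3 + 6 = 33 + 6 = 39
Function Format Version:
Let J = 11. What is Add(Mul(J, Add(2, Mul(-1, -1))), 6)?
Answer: 39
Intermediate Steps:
Add(Mul(J, Add(2, Mul(-1, -1))), 6) = Add(Mul(11, Add(2, Mul(-1, -1))), 6) = Add(Mul(11, Add(2, 1)), 6) = Add(Mul(11, 3), 6) = Add(33, 6) = 39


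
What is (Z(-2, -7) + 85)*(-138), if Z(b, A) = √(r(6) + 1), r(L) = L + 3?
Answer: -11730 - 138*√10 ≈ -12166.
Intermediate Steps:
r(L) = 3 + L
Z(b, A) = √10 (Z(b, A) = √((3 + 6) + 1) = √(9 + 1) = √10)
(Z(-2, -7) + 85)*(-138) = (√10 + 85)*(-138) = (85 + √10)*(-138) = -11730 - 138*√10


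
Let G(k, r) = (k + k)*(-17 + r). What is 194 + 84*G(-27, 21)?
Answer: -17950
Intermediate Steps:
G(k, r) = 2*k*(-17 + r) (G(k, r) = (2*k)*(-17 + r) = 2*k*(-17 + r))
194 + 84*G(-27, 21) = 194 + 84*(2*(-27)*(-17 + 21)) = 194 + 84*(2*(-27)*4) = 194 + 84*(-216) = 194 - 18144 = -17950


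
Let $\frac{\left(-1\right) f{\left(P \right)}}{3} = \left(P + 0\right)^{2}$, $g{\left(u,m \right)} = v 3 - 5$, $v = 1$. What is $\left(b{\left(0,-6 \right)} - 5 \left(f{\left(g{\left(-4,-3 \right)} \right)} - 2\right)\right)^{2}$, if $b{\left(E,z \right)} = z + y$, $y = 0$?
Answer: $4096$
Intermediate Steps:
$b{\left(E,z \right)} = z$ ($b{\left(E,z \right)} = z + 0 = z$)
$g{\left(u,m \right)} = -2$ ($g{\left(u,m \right)} = 1 \cdot 3 - 5 = 3 - 5 = -2$)
$f{\left(P \right)} = - 3 P^{2}$ ($f{\left(P \right)} = - 3 \left(P + 0\right)^{2} = - 3 P^{2}$)
$\left(b{\left(0,-6 \right)} - 5 \left(f{\left(g{\left(-4,-3 \right)} \right)} - 2\right)\right)^{2} = \left(-6 - 5 \left(- 3 \left(-2\right)^{2} - 2\right)\right)^{2} = \left(-6 - 5 \left(\left(-3\right) 4 - 2\right)\right)^{2} = \left(-6 - 5 \left(-12 - 2\right)\right)^{2} = \left(-6 - -70\right)^{2} = \left(-6 + 70\right)^{2} = 64^{2} = 4096$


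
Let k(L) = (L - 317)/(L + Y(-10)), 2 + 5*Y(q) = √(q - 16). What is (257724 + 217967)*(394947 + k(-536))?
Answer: 135140219339167998/719315 + 405764423*I*√26/1438630 ≈ 1.8787e+11 + 1438.2*I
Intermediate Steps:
Y(q) = -⅖ + √(-16 + q)/5 (Y(q) = -⅖ + √(q - 16)/5 = -⅖ + √(-16 + q)/5)
k(L) = (-317 + L)/(-⅖ + L + I*√26/5) (k(L) = (L - 317)/(L + (-⅖ + √(-16 - 10)/5)) = (-317 + L)/(L + (-⅖ + √(-26)/5)) = (-317 + L)/(L + (-⅖ + (I*√26)/5)) = (-317 + L)/(L + (-⅖ + I*√26/5)) = (-317 + L)/(-⅖ + L + I*√26/5))
(257724 + 217967)*(394947 + k(-536)) = (257724 + 217967)*(394947 + 5*(-317 - 536)/(-2 + 5*(-536) + I*√26)) = 475691*(394947 + 5*(-853)/(-2 - 2680 + I*√26)) = 475691*(394947 + 5*(-853)/(-2682 + I*√26)) = 475691*(394947 - 4265/(-2682 + I*√26)) = 187872733377 - 2028822115/(-2682 + I*√26)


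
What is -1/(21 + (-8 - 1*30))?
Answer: 1/17 ≈ 0.058824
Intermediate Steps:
-1/(21 + (-8 - 1*30)) = -1/(21 + (-8 - 30)) = -1/(21 - 38) = -1/(-17) = -1*(-1/17) = 1/17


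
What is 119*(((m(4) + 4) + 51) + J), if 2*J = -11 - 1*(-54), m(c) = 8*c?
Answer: 25823/2 ≈ 12912.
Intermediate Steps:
J = 43/2 (J = (-11 - 1*(-54))/2 = (-11 + 54)/2 = (½)*43 = 43/2 ≈ 21.500)
119*(((m(4) + 4) + 51) + J) = 119*(((8*4 + 4) + 51) + 43/2) = 119*(((32 + 4) + 51) + 43/2) = 119*((36 + 51) + 43/2) = 119*(87 + 43/2) = 119*(217/2) = 25823/2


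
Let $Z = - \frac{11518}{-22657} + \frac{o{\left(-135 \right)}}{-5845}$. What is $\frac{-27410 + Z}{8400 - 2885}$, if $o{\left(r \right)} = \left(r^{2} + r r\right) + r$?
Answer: $- \frac{726133257779}{146070471995} \approx -4.9711$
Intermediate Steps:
$o{\left(r \right)} = r + 2 r^{2}$ ($o{\left(r \right)} = \left(r^{2} + r^{2}\right) + r = 2 r^{2} + r = r + 2 r^{2}$)
$Z = - \frac{151093249}{26486033}$ ($Z = - \frac{11518}{-22657} + \frac{\left(-135\right) \left(1 + 2 \left(-135\right)\right)}{-5845} = \left(-11518\right) \left(- \frac{1}{22657}\right) + - 135 \left(1 - 270\right) \left(- \frac{1}{5845}\right) = \frac{11518}{22657} + \left(-135\right) \left(-269\right) \left(- \frac{1}{5845}\right) = \frac{11518}{22657} + 36315 \left(- \frac{1}{5845}\right) = \frac{11518}{22657} - \frac{7263}{1169} = - \frac{151093249}{26486033} \approx -5.7046$)
$\frac{-27410 + Z}{8400 - 2885} = \frac{-27410 - \frac{151093249}{26486033}}{8400 - 2885} = - \frac{726133257779}{26486033 \cdot 5515} = \left(- \frac{726133257779}{26486033}\right) \frac{1}{5515} = - \frac{726133257779}{146070471995}$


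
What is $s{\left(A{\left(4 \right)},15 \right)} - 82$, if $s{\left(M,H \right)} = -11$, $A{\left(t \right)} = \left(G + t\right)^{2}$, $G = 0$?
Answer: $-93$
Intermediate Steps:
$A{\left(t \right)} = t^{2}$ ($A{\left(t \right)} = \left(0 + t\right)^{2} = t^{2}$)
$s{\left(A{\left(4 \right)},15 \right)} - 82 = -11 - 82 = -93$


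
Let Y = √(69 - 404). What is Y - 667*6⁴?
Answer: -864432 + I*√335 ≈ -8.6443e+5 + 18.303*I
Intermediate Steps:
Y = I*√335 (Y = √(-335) = I*√335 ≈ 18.303*I)
Y - 667*6⁴ = I*√335 - 667*6⁴ = I*√335 - 667*1296 = I*√335 - 864432 = -864432 + I*√335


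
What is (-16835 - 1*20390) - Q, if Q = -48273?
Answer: 11048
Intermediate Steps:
(-16835 - 1*20390) - Q = (-16835 - 1*20390) - 1*(-48273) = (-16835 - 20390) + 48273 = -37225 + 48273 = 11048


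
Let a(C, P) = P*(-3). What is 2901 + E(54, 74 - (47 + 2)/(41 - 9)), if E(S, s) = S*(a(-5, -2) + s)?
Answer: 114213/16 ≈ 7138.3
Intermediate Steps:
a(C, P) = -3*P
E(S, s) = S*(6 + s) (E(S, s) = S*(-3*(-2) + s) = S*(6 + s))
2901 + E(54, 74 - (47 + 2)/(41 - 9)) = 2901 + 54*(6 + (74 - (47 + 2)/(41 - 9))) = 2901 + 54*(6 + (74 - 49/32)) = 2901 + 54*(6 + 2319/32) = 2901 + 54*(2511/32) = 2901 + 67797/16 = 114213/16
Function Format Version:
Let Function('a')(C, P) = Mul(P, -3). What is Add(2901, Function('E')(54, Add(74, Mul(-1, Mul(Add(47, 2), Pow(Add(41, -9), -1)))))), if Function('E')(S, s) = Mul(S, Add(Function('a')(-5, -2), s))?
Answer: Rational(114213, 16) ≈ 7138.3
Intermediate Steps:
Function('a')(C, P) = Mul(-3, P)
Function('E')(S, s) = Mul(S, Add(6, s)) (Function('E')(S, s) = Mul(S, Add(Mul(-3, -2), s)) = Mul(S, Add(6, s)))
Add(2901, Function('E')(54, Add(74, Mul(-1, Mul(Add(47, 2), Pow(Add(41, -9), -1)))))) = Add(2901, Mul(54, Add(6, Add(74, Mul(-1, Mul(Add(47, 2), Pow(Add(41, -9), -1))))))) = Add(2901, Mul(54, Add(6, Add(74, Mul(-1, Mul(49, Pow(32, -1))))))) = Add(2901, Mul(54, Add(6, Add(74, Mul(-1, Mul(49, Rational(1, 32))))))) = Add(2901, Mul(54, Add(6, Add(74, Mul(-1, Rational(49, 32)))))) = Add(2901, Mul(54, Add(6, Add(74, Rational(-49, 32))))) = Add(2901, Mul(54, Add(6, Rational(2319, 32)))) = Add(2901, Mul(54, Rational(2511, 32))) = Add(2901, Rational(67797, 16)) = Rational(114213, 16)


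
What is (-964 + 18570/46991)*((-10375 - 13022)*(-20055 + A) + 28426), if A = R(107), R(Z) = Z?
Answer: -3019267517114804/6713 ≈ -4.4976e+11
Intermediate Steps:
A = 107
(-964 + 18570/46991)*((-10375 - 13022)*(-20055 + A) + 28426) = (-964 + 18570/46991)*((-10375 - 13022)*(-20055 + 107) + 28426) = (-964 + 18570*(1/46991))*(-23397*(-19948) + 28426) = (-964 + 18570/46991)*(466723356 + 28426) = -45280754/46991*466751782 = -3019267517114804/6713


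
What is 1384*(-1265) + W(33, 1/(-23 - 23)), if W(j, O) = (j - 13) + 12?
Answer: -1750728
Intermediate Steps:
W(j, O) = -1 + j (W(j, O) = (-13 + j) + 12 = -1 + j)
1384*(-1265) + W(33, 1/(-23 - 23)) = 1384*(-1265) + (-1 + 33) = -1750760 + 32 = -1750728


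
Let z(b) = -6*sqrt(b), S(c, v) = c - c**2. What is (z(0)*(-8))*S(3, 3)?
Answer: 0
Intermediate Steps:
(z(0)*(-8))*S(3, 3) = (-6*sqrt(0)*(-8))*(3*(1 - 1*3)) = (-6*0*(-8))*(3*(1 - 3)) = (0*(-8))*(3*(-2)) = 0*(-6) = 0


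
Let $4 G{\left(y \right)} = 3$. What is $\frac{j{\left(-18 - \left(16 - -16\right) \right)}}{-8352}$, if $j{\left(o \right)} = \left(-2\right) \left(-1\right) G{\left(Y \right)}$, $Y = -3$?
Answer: $- \frac{1}{5568} \approx -0.0001796$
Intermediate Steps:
$G{\left(y \right)} = \frac{3}{4}$ ($G{\left(y \right)} = \frac{1}{4} \cdot 3 = \frac{3}{4}$)
$j{\left(o \right)} = \frac{3}{2}$ ($j{\left(o \right)} = \left(-2\right) \left(-1\right) \frac{3}{4} = 2 \cdot \frac{3}{4} = \frac{3}{2}$)
$\frac{j{\left(-18 - \left(16 - -16\right) \right)}}{-8352} = \frac{3}{2 \left(-8352\right)} = \frac{3}{2} \left(- \frac{1}{8352}\right) = - \frac{1}{5568}$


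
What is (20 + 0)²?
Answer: 400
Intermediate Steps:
(20 + 0)² = 20² = 400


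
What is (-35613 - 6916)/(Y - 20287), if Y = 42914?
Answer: -42529/22627 ≈ -1.8796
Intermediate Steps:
(-35613 - 6916)/(Y - 20287) = (-35613 - 6916)/(42914 - 20287) = -42529/22627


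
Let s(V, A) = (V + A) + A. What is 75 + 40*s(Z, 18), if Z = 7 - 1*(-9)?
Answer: 2155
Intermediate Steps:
Z = 16 (Z = 7 + 9 = 16)
s(V, A) = V + 2*A (s(V, A) = (A + V) + A = V + 2*A)
75 + 40*s(Z, 18) = 75 + 40*(16 + 2*18) = 75 + 40*(16 + 36) = 75 + 40*52 = 75 + 2080 = 2155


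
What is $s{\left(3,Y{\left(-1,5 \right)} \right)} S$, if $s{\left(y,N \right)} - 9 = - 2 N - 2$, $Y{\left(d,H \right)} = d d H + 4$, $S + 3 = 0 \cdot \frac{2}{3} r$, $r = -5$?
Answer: $33$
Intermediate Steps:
$S = -3$ ($S = -3 + 0 \cdot \frac{2}{3} \left(-5\right) = -3 + 0 \left(-5\right) = -3 + 0 = -3$)
$Y{\left(d,H \right)} = 4 + H d^{2}$ ($Y{\left(d,H \right)} = d^{2} H + 4 = H d^{2} + 4 = 4 + H d^{2}$)
$s{\left(y,N \right)} = 7 - 2 N$ ($s{\left(y,N \right)} = 9 - \left(2 + 2 N\right) = 7 - 2 N$)
$s{\left(3,Y{\left(-1,5 \right)} \right)} S = \left(7 - 2 \left(4 + 5 \left(-1\right)^{2}\right)\right) \left(-3\right) = \left(7 - 2 \left(4 + 5 \cdot 1\right)\right) \left(-3\right) = \left(7 - 2 \left(4 + 5\right)\right) \left(-3\right) = \left(7 - 18\right) \left(-3\right) = \left(-11\right) \left(-3\right) = 33$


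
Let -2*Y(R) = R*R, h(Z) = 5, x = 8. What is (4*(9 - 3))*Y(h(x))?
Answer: -300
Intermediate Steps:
Y(R) = -R²/2 (Y(R) = -R*R/2 = -R²/2)
(4*(9 - 3))*Y(h(x)) = (4*(9 - 3))*(-½*5²) = (4*6)*(-½*25) = 24*(-25/2) = -300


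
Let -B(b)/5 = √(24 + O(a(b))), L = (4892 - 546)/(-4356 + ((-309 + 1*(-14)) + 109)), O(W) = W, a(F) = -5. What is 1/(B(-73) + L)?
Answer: 4965305/2475359946 - 26106125*√19/2475359946 ≈ -0.043965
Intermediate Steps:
L = -2173/2285 (L = 4346/(-4356 + ((-309 - 14) + 109)) = 4346/(-4356 + (-323 + 109)) = 4346/(-4356 - 214) = 4346/(-4570) = 4346*(-1/4570) = -2173/2285 ≈ -0.95098)
B(b) = -5*√19 (B(b) = -5*√(24 - 5) = -5*√19)
1/(B(-73) + L) = 1/(-5*√19 - 2173/2285) = 1/(-2173/2285 - 5*√19)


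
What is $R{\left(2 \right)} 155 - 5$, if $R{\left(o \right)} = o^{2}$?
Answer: $615$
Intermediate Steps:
$R{\left(2 \right)} 155 - 5 = 2^{2} \cdot 155 - 5 = 4 \cdot 155 - 5 = 620 - 5 = 615$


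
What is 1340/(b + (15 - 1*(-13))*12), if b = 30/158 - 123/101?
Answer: 5345930/1336371 ≈ 4.0003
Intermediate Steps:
b = -8202/7979 (b = 30*(1/158) - 123*1/101 = 15/79 - 123/101 = -8202/7979 ≈ -1.0279)
1340/(b + (15 - 1*(-13))*12) = 1340/(-8202/7979 + (15 - 1*(-13))*12) = 1340/(-8202/7979 + (15 + 13)*12) = 1340/(-8202/7979 + 28*12) = 1340/(-8202/7979 + 336) = 1340/(2672742/7979) = 1340*(7979/2672742) = 5345930/1336371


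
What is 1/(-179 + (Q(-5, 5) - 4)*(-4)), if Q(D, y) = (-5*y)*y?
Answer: 1/337 ≈ 0.0029674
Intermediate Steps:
Q(D, y) = -5*y²
1/(-179 + (Q(-5, 5) - 4)*(-4)) = 1/(-179 + (-5*5² - 4)*(-4)) = 1/(-179 + (-5*25 - 4)*(-4)) = 1/(-179 + (-125 - 4)*(-4)) = 1/(-179 - 129*(-4)) = 1/(-179 + 516) = 1/337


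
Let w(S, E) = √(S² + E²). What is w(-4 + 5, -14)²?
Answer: 197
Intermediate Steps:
w(S, E) = √(E² + S²)
w(-4 + 5, -14)² = (√((-14)² + (-4 + 5)²))² = (√(196 + 1²))² = (√(196 + 1))² = (√197)² = 197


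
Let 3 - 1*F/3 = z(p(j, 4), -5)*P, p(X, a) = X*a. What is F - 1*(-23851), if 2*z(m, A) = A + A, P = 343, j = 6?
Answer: 29005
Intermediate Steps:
z(m, A) = A (z(m, A) = (A + A)/2 = (2*A)/2 = A)
F = 5154 (F = 9 - (-15)*343 = 9 - 3*(-1715) = 9 + 5145 = 5154)
F - 1*(-23851) = 5154 - 1*(-23851) = 5154 + 23851 = 29005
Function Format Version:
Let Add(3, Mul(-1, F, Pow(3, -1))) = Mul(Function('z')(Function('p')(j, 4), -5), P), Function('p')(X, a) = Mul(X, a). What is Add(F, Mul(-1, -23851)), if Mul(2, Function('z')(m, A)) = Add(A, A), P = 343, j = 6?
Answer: 29005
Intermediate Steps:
Function('z')(m, A) = A (Function('z')(m, A) = Mul(Rational(1, 2), Add(A, A)) = Mul(Rational(1, 2), Mul(2, A)) = A)
F = 5154 (F = Add(9, Mul(-3, Mul(-5, 343))) = Add(9, Mul(-3, -1715)) = Add(9, 5145) = 5154)
Add(F, Mul(-1, -23851)) = Add(5154, Mul(-1, -23851)) = Add(5154, 23851) = 29005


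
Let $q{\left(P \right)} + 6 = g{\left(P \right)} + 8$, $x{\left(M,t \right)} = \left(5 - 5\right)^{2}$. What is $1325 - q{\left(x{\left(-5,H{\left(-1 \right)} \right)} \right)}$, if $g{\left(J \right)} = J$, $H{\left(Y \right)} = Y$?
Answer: $1323$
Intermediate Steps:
$x{\left(M,t \right)} = 0$ ($x{\left(M,t \right)} = 0^{2} = 0$)
$q{\left(P \right)} = 2 + P$ ($q{\left(P \right)} = -6 + \left(P + 8\right) = -6 + \left(8 + P\right) = 2 + P$)
$1325 - q{\left(x{\left(-5,H{\left(-1 \right)} \right)} \right)} = 1325 - \left(2 + 0\right) = 1325 - 2 = 1323$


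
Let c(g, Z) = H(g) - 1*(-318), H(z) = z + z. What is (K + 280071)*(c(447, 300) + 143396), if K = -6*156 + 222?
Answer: 40397257056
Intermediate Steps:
H(z) = 2*z
c(g, Z) = 318 + 2*g (c(g, Z) = 2*g - 1*(-318) = 2*g + 318 = 318 + 2*g)
K = -714 (K = -936 + 222 = -714)
(K + 280071)*(c(447, 300) + 143396) = (-714 + 280071)*((318 + 2*447) + 143396) = 279357*((318 + 894) + 143396) = 279357*(1212 + 143396) = 279357*144608 = 40397257056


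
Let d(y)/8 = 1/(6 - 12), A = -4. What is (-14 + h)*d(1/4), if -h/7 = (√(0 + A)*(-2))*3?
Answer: 56/3 - 112*I ≈ 18.667 - 112.0*I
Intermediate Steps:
h = 84*I (h = -7*√(0 - 4)*(-2)*3 = -7*√(-4)*(-2)*3 = -7*(2*I)*(-2)*3 = -7*(-4*I)*3 = -(-84)*I = 84*I ≈ 84.0*I)
d(y) = -4/3 (d(y) = 8/(6 - 12) = 8/(-6) = 8*(-⅙) = -4/3)
(-14 + h)*d(1/4) = (-14 + 84*I)*(-4/3) = 56/3 - 112*I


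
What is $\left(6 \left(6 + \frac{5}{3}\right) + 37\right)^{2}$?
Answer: $6889$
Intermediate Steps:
$\left(6 \left(6 + \frac{5}{3}\right) + 37\right)^{2} = \left(6 \cdot \frac{23}{3} + 37\right)^{2} = \left(46 + 37\right)^{2} = 83^{2} = 6889$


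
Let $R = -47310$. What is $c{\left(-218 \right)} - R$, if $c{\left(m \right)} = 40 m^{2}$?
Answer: $1948270$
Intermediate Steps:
$c{\left(-218 \right)} - R = 40 \left(-218\right)^{2} - -47310 = 40 \cdot 47524 + 47310 = 1900960 + 47310 = 1948270$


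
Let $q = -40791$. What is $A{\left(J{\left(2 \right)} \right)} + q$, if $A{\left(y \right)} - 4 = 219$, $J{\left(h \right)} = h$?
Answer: $-40568$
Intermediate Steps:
$A{\left(y \right)} = 223$ ($A{\left(y \right)} = 4 + 219 = 223$)
$A{\left(J{\left(2 \right)} \right)} + q = 223 - 40791 = -40568$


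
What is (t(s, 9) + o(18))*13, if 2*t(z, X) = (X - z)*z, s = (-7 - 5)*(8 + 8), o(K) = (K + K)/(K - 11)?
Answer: -1755468/7 ≈ -2.5078e+5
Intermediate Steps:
o(K) = 2*K/(-11 + K) (o(K) = (2*K)/(-11 + K) = 2*K/(-11 + K))
s = -192 (s = -12*16 = -192)
t(z, X) = z*(X - z)/2 (t(z, X) = ((X - z)*z)/2 = (z*(X - z))/2 = z*(X - z)/2)
(t(s, 9) + o(18))*13 = ((½)*(-192)*(9 - 1*(-192)) + 2*18/(-11 + 18))*13 = ((½)*(-192)*(9 + 192) + 2*18/7)*13 = ((½)*(-192)*201 + 2*18*(⅐))*13 = (-19296 + 36/7)*13 = -135036/7*13 = -1755468/7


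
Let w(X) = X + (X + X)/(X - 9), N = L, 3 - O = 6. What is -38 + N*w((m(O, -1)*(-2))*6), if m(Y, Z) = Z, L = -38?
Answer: -798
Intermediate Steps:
O = -3 (O = 3 - 1*6 = 3 - 6 = -3)
N = -38
w(X) = X + 2*X/(-9 + X) (w(X) = X + (2*X)/(-9 + X) = X + 2*X/(-9 + X))
-38 + N*w((m(O, -1)*(-2))*6) = -38 - 38*-1*(-2)*6*(-7 - 1*(-2)*6)/(-9 - 1*(-2)*6) = -38 - 38*2*6*(-7 + 2*6)/(-9 + 2*6) = -38 - 456*(-7 + 12)/(-9 + 12) = -38 - 456*5/3 = -38 - 38*20 = -38 - 760 = -798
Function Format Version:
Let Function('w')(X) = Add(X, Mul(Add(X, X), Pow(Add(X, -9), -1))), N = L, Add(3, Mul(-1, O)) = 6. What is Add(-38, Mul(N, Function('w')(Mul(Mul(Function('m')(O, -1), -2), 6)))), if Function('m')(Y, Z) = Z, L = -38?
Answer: -798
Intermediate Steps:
O = -3 (O = Add(3, Mul(-1, 6)) = Add(3, -6) = -3)
N = -38
Function('w')(X) = Add(X, Mul(2, X, Pow(Add(-9, X), -1))) (Function('w')(X) = Add(X, Mul(Mul(2, X), Pow(Add(-9, X), -1))) = Add(X, Mul(2, X, Pow(Add(-9, X), -1))))
Add(-38, Mul(N, Function('w')(Mul(Mul(Function('m')(O, -1), -2), 6)))) = Add(-38, Mul(-38, Mul(Mul(Mul(-1, -2), 6), Pow(Add(-9, Mul(Mul(-1, -2), 6)), -1), Add(-7, Mul(Mul(-1, -2), 6))))) = Add(-38, Mul(-38, Mul(Mul(2, 6), Pow(Add(-9, Mul(2, 6)), -1), Add(-7, Mul(2, 6))))) = Add(-38, Mul(-38, Mul(12, Pow(Add(-9, 12), -1), Add(-7, 12)))) = Add(-38, Mul(-38, Mul(12, Pow(3, -1), 5))) = Add(-38, Mul(-38, Mul(12, Rational(1, 3), 5))) = Add(-38, Mul(-38, 20)) = Add(-38, -760) = -798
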